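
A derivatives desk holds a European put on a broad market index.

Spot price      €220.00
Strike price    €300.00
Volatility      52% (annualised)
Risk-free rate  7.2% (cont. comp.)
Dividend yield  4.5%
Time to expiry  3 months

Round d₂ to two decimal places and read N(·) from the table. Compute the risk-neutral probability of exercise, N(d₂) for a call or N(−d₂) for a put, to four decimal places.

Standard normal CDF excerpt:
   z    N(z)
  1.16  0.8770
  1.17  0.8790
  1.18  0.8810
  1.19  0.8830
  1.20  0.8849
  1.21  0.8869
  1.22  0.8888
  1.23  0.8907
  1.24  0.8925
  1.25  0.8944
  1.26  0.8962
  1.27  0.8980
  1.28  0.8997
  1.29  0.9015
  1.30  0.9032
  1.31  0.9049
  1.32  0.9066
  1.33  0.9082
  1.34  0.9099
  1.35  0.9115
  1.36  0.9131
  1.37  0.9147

T = 0.25;  σ√T = 0.2600
d₁ = [ln(220/300) + (0.072 − 0.045 + 0.52²/2)·0.25] / 0.2600 = [-0.3102 + 0.0406] / 0.2600 = -1.0369 ⇒ -1.04
d₂ = d₁ − σ√T = -1.0369 − 0.2600 = -1.2969 ⇒ -1.30
Pr(exercise) under Q = N(−d₂) = N(1.30) = 0.9032

0.9032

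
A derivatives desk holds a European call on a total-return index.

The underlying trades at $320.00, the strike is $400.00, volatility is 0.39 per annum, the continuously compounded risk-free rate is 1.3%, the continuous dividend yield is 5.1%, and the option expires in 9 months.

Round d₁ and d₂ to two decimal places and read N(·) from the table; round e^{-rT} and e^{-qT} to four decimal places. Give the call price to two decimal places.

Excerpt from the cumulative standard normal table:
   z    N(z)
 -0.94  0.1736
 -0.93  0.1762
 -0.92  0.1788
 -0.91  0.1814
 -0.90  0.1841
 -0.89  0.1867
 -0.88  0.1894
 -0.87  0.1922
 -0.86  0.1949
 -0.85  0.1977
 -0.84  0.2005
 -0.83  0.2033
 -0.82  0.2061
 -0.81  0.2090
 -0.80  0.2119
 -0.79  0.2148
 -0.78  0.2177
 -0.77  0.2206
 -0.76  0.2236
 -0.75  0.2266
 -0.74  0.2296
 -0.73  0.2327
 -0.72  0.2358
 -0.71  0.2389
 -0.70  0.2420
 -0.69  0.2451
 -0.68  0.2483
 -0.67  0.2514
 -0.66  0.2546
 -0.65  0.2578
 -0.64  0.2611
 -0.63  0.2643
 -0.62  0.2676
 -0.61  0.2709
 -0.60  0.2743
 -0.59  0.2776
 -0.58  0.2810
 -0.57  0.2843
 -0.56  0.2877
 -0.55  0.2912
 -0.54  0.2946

$14.69

σ√T = 0.39·√0.75 = 0.3377
d₁ = [ln(320/400) + (0.013 − 0.051 + ½·0.39²)·0.75] / (σ√T) = (-0.2231 + 0.0285) / 0.3377 = -0.5762 → -0.58
d₂ = -0.5762 − 0.3377 = -0.9139 → -0.91
e^(−qT) = e^(−0.051·0.75) = 0.9625;  e^(−rT) = e^(−0.013·0.75) = 0.9903
C = 320·0.9625·N(-0.58) − 400·0.9903·N(-0.91) = 320·0.9625·0.2810 − 400·0.9903·0.1814 = 86.5480 − 71.8562 = 14.6918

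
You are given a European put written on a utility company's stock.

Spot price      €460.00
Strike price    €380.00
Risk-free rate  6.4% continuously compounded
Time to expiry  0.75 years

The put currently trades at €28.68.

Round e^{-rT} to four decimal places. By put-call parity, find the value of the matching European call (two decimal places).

e^(−rT) = e^(−0.064·0.75) = 0.9531
Put-call parity: C − P = S − K·e^(−rT) = 460 − 380·0.9531 = 460 − 362.1780 = 97.8220
C = P + (C − P) = 28.68 + (97.8220) = 126.5020

€126.50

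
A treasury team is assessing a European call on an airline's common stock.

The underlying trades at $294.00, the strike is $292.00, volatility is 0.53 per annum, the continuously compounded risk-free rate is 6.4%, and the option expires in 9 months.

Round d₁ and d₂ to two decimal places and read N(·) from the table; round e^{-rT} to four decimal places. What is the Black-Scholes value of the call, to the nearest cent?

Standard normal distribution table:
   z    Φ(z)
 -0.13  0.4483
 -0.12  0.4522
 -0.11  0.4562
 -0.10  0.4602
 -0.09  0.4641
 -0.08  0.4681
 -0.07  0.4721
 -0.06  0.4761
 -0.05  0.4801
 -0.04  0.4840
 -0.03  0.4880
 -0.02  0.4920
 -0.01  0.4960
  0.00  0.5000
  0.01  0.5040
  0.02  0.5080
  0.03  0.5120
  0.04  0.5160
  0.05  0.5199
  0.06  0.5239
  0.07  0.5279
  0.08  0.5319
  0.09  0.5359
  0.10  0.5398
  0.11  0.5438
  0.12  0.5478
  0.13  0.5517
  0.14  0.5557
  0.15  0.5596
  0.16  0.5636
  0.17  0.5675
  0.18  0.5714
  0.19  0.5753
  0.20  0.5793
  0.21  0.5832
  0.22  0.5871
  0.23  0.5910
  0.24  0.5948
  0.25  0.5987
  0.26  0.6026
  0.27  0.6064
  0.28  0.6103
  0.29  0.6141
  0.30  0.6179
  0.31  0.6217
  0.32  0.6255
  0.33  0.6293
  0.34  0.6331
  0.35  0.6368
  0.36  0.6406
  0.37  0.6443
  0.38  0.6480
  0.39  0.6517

$60.26

T = 0.75;  σ√T = 0.4590
d₁ = [ln(294/292) + (0.064 + ½·0.53²)·0.75] / (σ√T) = (0.0068 + 0.1533) / 0.4590 = 0.3489 ≈ 0.35
d₂ = 0.3489 − 0.4590 = -0.1100 ≈ -0.11
exp(−rT) = exp(−0.064·0.75) = 0.9531
N(d₁) = N(0.35) = 0.6368;  N(d₂) = N(-0.11) = 0.4562
C = 294·0.6368 − 292·0.9531·0.4562 = 187.2192 − 126.9628 = 60.2564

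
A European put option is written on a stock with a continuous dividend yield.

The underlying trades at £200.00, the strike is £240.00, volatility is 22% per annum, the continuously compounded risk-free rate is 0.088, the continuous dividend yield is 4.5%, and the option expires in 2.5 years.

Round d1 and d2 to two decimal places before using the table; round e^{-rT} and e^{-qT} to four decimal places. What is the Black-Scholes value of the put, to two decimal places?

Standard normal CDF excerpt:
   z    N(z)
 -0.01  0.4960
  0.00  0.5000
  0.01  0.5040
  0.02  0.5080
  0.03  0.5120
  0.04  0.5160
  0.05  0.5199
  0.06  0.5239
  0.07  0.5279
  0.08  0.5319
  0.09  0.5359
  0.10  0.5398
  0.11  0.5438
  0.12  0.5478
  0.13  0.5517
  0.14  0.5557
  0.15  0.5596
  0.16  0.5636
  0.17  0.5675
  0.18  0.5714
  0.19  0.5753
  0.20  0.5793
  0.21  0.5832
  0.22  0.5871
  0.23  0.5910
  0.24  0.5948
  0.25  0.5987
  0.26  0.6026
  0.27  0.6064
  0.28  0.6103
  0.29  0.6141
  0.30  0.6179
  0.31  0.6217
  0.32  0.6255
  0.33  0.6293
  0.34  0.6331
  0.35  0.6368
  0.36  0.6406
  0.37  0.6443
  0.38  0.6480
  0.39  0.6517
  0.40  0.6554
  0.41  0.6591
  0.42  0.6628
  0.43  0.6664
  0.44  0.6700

£33.30

σ√T = 0.22·√2.5 = 0.3479
d₁ = [ln(200/240) + (0.088 − 0.045 + ½·0.22²)·2.5] / (σ√T) = (-0.1823 + 0.1680) / 0.3479 = -0.0412 ≈ -0.04
d₂ = -0.0412 − 0.3479 = -0.3890 ≈ -0.39
e^(−qT) = e^(−0.045·2.5) = 0.8936;  e^(−rT) = e^(−0.088·2.5) = 0.8025
N(−d₂) = N(0.39) = 0.6517;  N(−d₁) = N(0.04) = 0.5160
P = 240·0.8025·0.6517 − 200·0.8936·0.5160 = 125.5174 − 92.2195 = 33.2979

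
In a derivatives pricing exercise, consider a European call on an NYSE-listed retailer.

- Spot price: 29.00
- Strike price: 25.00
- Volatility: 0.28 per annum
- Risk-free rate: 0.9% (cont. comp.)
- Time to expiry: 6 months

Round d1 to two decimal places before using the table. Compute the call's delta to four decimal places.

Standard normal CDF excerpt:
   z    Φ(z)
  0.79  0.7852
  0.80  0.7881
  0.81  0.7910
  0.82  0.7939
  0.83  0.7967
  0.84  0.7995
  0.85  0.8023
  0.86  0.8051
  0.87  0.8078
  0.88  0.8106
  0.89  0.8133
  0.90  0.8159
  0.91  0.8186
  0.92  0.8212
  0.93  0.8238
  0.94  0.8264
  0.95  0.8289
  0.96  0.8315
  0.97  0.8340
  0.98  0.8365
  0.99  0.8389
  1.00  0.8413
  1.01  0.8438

T = 0.5;  σ√T = 0.1980
ln(S/K) + (r + σ²/2)T = ln(29/25) + (0.009 + 0.28²/2)·0.5 = 0.1484 + 0.0241 = 0.1725
d₁ = 0.1725 / 0.1980 = 0.8714 ≈ 0.87
N(d₁) = N(0.87) = 0.8078
Δ_call = N(d₁) = 0.8078

0.8078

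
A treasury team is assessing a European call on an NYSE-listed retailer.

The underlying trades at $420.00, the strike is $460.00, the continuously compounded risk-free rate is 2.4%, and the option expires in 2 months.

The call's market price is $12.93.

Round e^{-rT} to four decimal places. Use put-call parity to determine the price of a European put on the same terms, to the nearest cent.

$51.09

e^(−rT) = e^(−0.024·0.1667) = 0.9960
Put-call parity: C − P = S − K·e^(−rT) = 420 − 460·0.9960 = 420 − 458.1600 = -38.1600
P = C − (C − P) = 12.93 − (-38.1600) = 51.0900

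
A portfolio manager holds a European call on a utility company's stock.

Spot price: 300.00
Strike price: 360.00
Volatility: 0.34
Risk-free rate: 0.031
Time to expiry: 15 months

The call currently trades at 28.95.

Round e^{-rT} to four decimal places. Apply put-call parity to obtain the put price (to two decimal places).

75.27

exp(−rT) = exp(−0.031·1.25) = 0.9620
Put-call parity: C − P = S − K·e^(−rT) = 300 − 360·0.9620 = 300 − 346.3200 = -46.3200
P = C − (C − P) = 28.95 − (-46.3200) = 75.2700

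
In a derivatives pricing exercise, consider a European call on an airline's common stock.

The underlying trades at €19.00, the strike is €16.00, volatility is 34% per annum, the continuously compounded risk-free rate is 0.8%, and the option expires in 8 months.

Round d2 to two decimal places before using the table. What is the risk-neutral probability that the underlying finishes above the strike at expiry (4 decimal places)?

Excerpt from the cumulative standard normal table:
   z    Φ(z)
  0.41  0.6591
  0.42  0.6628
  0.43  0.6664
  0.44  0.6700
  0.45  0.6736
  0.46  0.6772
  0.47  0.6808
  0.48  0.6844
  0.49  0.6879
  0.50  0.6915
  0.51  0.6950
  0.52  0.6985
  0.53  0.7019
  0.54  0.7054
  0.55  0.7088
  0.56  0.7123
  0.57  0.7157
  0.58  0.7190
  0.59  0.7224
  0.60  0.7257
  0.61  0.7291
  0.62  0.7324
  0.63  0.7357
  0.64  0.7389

σ√T = 0.34 × 0.8165 = 0.2776
ln(S/K) + (r + σ²/2)T = ln(19/16) + (0.008 + 0.34²/2)·0.6667 = 0.1719 + 0.0439 = 0.2157
d₁ = 0.2157 / 0.2776 = 0.7771 ≈ 0.78
d₂ = d₁ − σ√T = 0.7771 − 0.2776 = 0.4994 ≈ 0.50
Pr(exercise) under Q = N(d₂) = 0.6915

0.6915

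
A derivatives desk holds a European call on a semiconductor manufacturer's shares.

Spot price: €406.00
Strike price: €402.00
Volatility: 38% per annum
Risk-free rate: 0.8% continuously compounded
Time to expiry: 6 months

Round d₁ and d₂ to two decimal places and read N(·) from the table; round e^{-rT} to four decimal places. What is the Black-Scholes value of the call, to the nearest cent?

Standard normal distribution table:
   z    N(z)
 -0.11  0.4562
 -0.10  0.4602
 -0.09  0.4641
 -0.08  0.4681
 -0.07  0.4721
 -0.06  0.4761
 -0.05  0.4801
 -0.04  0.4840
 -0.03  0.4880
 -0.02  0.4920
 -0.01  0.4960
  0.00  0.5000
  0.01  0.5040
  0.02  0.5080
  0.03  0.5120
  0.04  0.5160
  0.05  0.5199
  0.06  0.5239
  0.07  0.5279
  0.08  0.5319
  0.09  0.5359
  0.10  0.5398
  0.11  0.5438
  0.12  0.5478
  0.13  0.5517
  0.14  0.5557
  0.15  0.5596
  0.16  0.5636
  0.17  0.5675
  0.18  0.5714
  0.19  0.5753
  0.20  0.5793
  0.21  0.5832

€46.15

σ√T = 0.38·√0.5 = 0.2687
d₁ = [ln(406/402) + (0.008 + 0.38²/2)·0.5] / 0.2687 = [0.0099 + 0.0401] / 0.2687 = 0.1861 ≈ 0.19
d₂ = d₁ − σ√T = 0.1861 − 0.2687 = -0.0826 ≈ -0.08
exp(−rT) = exp(−0.008·0.5) = 0.9960
N(d₁) = N(0.19) = 0.5753;  N(d₂) = N(-0.08) = 0.4681
C = 406·0.5753 − 402·0.9960·0.4681 = 233.5718 − 187.4235 = 46.1483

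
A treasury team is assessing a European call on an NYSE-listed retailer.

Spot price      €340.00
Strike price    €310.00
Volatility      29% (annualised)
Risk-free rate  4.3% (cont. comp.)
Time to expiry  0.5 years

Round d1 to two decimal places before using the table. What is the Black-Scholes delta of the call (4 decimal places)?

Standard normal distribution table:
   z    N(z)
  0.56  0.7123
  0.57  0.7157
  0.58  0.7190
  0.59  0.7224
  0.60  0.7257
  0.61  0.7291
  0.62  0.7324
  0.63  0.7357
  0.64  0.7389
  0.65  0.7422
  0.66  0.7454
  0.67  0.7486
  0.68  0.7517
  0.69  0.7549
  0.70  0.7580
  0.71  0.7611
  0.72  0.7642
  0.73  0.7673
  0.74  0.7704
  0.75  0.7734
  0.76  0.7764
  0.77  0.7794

σ√T = 0.29 × 0.7071 = 0.2051
d₁ = [ln(340/310) + (0.043 + ½·0.29²)·0.5] / (σ√T) = (0.0924 + 0.0425) / 0.2051 = 0.6578 which rounds to 0.66
N(d₁) = N(0.66) = 0.7454
Δ_call = N(d₁) = 0.7454

0.7454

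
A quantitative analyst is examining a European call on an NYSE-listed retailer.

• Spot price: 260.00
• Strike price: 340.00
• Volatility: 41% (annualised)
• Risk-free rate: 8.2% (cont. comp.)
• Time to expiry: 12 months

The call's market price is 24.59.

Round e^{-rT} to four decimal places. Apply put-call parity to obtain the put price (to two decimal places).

exp(−rT) = exp(−0.082·1) = 0.9213
Put-call parity: C − P = S − K·e^(−rT) = 260 − 340·0.9213 = 260 − 313.2420 = -53.2420
P = C − (C − P) = 24.59 − (-53.2420) = 77.8320

77.83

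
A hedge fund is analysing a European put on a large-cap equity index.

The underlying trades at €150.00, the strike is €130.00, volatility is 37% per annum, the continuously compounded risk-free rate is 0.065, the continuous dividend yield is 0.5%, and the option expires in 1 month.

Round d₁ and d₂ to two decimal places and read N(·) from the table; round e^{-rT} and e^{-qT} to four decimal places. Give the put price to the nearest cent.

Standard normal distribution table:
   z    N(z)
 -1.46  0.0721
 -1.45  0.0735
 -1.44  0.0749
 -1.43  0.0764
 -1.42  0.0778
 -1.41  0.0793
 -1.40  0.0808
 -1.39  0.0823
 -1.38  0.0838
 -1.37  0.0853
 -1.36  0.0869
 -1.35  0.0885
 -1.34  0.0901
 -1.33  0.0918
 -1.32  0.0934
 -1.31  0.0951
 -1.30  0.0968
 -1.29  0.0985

€0.64

σ√T = 0.37·√0.08333 = 0.1068
d₁ = [ln(150/130) + (0.065 − 0.005 + ½·0.37²)·0.08333] / (σ√T) = (0.1431 + 0.0107) / 0.1068 = 1.4400 ⇒ 1.44
d₂ = 1.4400 − 0.1068 = 1.3332 ⇒ 1.33
exp(−qT) = exp(−0.005·0.08333) = 0.9996;  exp(−rT) = exp(−0.065·0.08333) = 0.9946
N(−d₂) = N(-1.33) = 0.0918;  N(−d₁) = N(-1.44) = 0.0749
P = 130·0.9946·0.0918 − 150·0.9996·0.0749 = 11.8696 − 11.2305 = 0.6391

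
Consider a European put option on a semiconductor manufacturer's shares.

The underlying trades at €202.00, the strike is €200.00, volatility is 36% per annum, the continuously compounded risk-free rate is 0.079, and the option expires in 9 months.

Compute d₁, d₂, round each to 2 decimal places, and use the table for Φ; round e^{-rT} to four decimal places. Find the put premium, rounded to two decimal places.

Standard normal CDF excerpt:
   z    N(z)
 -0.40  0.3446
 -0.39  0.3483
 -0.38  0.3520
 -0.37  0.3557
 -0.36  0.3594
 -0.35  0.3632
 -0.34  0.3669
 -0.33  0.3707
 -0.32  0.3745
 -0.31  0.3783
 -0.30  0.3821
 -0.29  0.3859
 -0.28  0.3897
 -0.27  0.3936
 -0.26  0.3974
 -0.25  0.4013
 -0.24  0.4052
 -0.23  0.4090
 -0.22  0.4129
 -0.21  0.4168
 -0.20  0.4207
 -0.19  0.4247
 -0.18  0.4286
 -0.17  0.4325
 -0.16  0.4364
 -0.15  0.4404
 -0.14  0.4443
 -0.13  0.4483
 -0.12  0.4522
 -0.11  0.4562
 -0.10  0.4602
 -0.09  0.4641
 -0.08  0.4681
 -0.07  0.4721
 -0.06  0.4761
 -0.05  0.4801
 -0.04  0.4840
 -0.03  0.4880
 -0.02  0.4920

€17.89

T = 0.75;  σ√T = 0.3118
ln(S/K) + (r + σ²/2)T = ln(202/200) + (0.079 + 0.36²/2)·0.75 = 0.0100 + 0.1078 = 0.1178
d₁ = 0.1178 / 0.3118 = 0.3778 ⇒ 0.38
d₂ = d₁ − σ√T = 0.3778 − 0.3118 = 0.0661 ⇒ 0.07
exp(−rT) = exp(−0.079·0.75) = 0.9425
P = 200·0.9425·N(-0.07) − 202·N(-0.38) = 200·0.9425·0.4721 − 202·0.3520 = 88.9909 − 71.1040 = 17.8869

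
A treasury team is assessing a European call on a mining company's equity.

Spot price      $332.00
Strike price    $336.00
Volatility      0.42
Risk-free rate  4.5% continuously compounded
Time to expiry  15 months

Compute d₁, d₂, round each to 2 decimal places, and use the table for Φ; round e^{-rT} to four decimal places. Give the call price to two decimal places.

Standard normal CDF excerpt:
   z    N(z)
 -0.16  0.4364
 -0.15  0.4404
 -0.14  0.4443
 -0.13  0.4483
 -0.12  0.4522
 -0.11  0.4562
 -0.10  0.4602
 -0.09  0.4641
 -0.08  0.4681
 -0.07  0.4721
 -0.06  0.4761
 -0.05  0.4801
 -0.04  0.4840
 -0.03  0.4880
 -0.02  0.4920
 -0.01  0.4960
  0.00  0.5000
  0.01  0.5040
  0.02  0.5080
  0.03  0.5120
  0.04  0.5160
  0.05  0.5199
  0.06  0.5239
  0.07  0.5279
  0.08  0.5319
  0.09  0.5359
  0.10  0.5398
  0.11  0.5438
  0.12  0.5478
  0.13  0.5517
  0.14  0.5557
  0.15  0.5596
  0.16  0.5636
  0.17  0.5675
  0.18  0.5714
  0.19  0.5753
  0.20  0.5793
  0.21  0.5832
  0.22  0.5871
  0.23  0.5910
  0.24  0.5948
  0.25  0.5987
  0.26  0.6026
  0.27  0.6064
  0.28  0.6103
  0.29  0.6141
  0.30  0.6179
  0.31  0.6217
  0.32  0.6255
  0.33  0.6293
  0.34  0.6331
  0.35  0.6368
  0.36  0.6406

σ√T = 0.42 × 1.1180 = 0.4696
d₁ = [ln(332/336) + (0.045 + 0.42²/2)·1.25] / 0.4696 = [-0.0120 + 0.1665] / 0.4696 = 0.3291 → 0.33
d₂ = d₁ − σ√T = 0.3291 − 0.4696 = -0.1405 → -0.14
exp(−rT) = exp(−0.045·1.25) = 0.9453
C = 332·N(0.33) − 336·0.9453·N(-0.14) = 332·0.6293 − 336·0.9453·0.4443 = 208.9276 − 141.1189 = 67.8087

$67.81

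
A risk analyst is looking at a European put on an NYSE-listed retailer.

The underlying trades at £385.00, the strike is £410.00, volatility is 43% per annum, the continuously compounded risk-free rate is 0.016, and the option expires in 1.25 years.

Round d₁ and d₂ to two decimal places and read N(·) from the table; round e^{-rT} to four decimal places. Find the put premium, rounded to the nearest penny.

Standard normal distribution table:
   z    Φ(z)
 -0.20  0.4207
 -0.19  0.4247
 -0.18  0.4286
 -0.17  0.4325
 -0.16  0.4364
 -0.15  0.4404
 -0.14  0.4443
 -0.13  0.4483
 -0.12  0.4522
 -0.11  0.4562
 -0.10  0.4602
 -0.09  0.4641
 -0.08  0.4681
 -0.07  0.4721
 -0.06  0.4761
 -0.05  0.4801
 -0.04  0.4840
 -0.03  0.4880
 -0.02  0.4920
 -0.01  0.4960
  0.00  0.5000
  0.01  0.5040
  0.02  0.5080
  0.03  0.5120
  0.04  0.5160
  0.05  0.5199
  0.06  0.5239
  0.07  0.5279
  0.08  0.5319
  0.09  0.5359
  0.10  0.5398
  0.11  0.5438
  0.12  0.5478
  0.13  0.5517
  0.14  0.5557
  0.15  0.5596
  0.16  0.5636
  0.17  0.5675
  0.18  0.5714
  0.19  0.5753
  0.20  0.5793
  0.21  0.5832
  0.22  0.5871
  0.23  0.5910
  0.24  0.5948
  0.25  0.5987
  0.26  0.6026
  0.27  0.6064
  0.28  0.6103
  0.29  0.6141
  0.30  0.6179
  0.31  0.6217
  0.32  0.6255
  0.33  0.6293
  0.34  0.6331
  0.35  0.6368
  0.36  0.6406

T = 1.25;  σ√T = 0.4808
d₁ = [ln(385/410) + (0.016 + ½·0.43²)·1.25] / (σ√T) = (-0.0629 + 0.1356) / 0.4808 = 0.1511 which rounds to 0.15
d₂ = 0.1511 − 0.4808 = -0.3296 which rounds to -0.33
exp(−rT) = exp(−0.016·1.25) = 0.9802
N(−d₂) = N(0.33) = 0.6293;  N(−d₁) = N(-0.15) = 0.4404
P = 410·0.9802·0.6293 − 385·0.4404 = 252.9043 − 169.5540 = 83.3503

£83.35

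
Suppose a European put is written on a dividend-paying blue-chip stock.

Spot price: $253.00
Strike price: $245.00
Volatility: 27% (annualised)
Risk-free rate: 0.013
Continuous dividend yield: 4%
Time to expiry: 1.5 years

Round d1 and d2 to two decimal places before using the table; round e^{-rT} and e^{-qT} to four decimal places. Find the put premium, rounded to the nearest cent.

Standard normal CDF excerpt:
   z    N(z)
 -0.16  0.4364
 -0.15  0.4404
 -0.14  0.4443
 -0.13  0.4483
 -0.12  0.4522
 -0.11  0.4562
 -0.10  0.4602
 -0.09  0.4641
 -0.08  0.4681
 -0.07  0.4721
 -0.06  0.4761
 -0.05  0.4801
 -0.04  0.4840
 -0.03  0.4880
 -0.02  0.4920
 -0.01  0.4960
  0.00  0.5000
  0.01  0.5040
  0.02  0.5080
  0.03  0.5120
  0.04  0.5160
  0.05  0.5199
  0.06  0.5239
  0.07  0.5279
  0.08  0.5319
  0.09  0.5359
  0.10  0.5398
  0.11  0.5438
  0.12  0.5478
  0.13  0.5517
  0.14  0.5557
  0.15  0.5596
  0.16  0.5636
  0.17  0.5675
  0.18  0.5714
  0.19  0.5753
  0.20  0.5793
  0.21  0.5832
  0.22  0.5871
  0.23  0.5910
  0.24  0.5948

T = 1.5;  σ√T = 0.3307
d₁ = [ln(253/245) + (0.013 − 0.04 + 0.27²/2)·1.5] / 0.3307 = [0.0321 + 0.0142] / 0.3307 = 0.1400 which rounds to 0.14
d₂ = d₁ − σ√T = 0.1400 − 0.3307 = -0.1906 which rounds to -0.19
exp(−qT) = exp(−0.04·1.5) = 0.9418;  exp(−rT) = exp(−0.013·1.5) = 0.9807
P = 245·0.9807·N(0.19) − 253·0.9418·N(-0.14) = 245·0.9807·0.5753 − 253·0.9418·0.4443 = 138.2282 − 105.8658 = 32.3624

$32.36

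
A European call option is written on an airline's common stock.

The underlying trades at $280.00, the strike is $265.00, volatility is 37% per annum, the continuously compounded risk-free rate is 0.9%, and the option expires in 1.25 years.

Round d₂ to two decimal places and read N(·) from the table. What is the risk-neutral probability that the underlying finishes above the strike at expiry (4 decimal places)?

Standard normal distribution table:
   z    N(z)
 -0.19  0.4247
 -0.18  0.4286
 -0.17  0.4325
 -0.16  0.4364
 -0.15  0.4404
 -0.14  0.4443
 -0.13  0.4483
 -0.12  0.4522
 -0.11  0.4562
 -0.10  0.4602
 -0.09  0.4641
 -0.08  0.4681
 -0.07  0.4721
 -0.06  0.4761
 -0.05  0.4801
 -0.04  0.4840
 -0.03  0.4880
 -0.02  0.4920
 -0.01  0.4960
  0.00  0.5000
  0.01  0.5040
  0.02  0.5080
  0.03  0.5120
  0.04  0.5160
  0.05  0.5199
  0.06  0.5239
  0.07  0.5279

σ√T = 0.37·√1.25 = 0.4137
d₁ = [ln(280/265) + (0.009 + 0.37²/2)·1.25] / 0.4137 = [0.0551 + 0.0968] / 0.4137 = 0.3671 ⇒ 0.37
d₂ = d₁ − σ√T = 0.3671 − 0.4137 = -0.0465 ⇒ -0.05
Risk-neutral Pr[S_T > K] = N(d₂) = N(-0.05) = 0.4801

0.4801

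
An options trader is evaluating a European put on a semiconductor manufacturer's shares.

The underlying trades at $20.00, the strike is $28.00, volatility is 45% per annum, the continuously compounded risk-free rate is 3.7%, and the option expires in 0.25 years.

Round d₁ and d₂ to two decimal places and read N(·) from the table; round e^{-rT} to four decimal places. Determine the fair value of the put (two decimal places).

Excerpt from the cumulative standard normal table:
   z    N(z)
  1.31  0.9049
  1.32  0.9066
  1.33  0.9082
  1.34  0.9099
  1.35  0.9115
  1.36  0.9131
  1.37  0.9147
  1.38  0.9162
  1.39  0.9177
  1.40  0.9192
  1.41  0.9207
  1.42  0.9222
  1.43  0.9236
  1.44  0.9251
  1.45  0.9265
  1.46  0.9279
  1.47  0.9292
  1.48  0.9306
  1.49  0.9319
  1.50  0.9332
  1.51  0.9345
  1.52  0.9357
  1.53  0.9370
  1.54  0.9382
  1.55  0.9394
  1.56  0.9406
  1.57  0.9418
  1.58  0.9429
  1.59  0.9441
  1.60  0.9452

$7.93

σ√T = 0.45·√0.25 = 0.2250
d₁ = [ln(20/28) + (0.037 + 0.45²/2)·0.25] / 0.2250 = [-0.3365 + 0.0346] / 0.2250 = -1.3418 which rounds to -1.34
d₂ = d₁ − σ√T = -1.3418 − 0.2250 = -1.5668 which rounds to -1.57
exp(−rT) = exp(−0.037·0.25) = 0.9908
N(−d₂) = N(1.57) = 0.9418;  N(−d₁) = N(1.34) = 0.9099
P = 28·0.9908·0.9418 − 20·0.9099 = 26.1278 − 18.1980 = 7.9298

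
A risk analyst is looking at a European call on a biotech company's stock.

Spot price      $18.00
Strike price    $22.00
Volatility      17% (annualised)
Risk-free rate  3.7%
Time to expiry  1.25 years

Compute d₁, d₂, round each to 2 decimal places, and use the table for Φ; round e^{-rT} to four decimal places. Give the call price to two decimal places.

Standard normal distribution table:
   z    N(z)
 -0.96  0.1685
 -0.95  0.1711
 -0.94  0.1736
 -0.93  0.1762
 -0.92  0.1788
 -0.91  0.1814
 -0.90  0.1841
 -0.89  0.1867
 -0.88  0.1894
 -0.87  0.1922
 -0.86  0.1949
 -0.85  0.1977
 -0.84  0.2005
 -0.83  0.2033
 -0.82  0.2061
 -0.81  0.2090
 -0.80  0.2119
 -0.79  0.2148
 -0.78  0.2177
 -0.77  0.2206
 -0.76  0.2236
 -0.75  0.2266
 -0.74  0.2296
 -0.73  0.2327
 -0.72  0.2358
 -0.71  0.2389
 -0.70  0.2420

σ√T = 0.17·√1.25 = 0.1901
d₁ = [ln(18/22) + (0.037 + 0.17²/2)·1.25] / 0.1901 = [-0.2007 + 0.0643] / 0.1901 = -0.7174 ≈ -0.72
d₂ = d₁ − σ√T = -0.7174 − 0.1901 = -0.9075 ≈ -0.91
e^(−rT) = e^(−0.037·1.25) = 0.9548
C = 18·N(-0.72) − 22·0.9548·N(-0.91) = 18·0.2358 − 22·0.9548·0.1814 = 4.2444 − 3.8104 = 0.4340

$0.43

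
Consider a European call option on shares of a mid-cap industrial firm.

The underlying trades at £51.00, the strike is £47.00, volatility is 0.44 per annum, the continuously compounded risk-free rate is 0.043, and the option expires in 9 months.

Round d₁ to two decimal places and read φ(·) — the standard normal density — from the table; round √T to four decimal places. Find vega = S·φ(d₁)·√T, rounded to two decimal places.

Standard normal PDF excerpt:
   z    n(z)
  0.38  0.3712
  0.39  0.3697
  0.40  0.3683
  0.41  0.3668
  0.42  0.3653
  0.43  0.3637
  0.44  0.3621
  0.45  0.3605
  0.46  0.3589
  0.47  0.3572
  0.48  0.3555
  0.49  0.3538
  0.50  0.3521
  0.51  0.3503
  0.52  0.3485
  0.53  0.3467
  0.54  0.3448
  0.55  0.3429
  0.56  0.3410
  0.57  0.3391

15.63

T = 0.75;  σ√T = 0.3811
d₁ = [ln(51/47) + (0.043 + ½·0.44²)·0.75] / (σ√T) = (0.0817 + 0.1048) / 0.3811 = 0.4895 which rounds to 0.49
√T = √0.75 = 0.8660
φ(d₁) = φ(0.49) = 0.3538
vega = S·φ(d₁)·√T = 51·0.3538·0.8660 = 15.6259
(Vega is the same for a European call and put with the same parameters.)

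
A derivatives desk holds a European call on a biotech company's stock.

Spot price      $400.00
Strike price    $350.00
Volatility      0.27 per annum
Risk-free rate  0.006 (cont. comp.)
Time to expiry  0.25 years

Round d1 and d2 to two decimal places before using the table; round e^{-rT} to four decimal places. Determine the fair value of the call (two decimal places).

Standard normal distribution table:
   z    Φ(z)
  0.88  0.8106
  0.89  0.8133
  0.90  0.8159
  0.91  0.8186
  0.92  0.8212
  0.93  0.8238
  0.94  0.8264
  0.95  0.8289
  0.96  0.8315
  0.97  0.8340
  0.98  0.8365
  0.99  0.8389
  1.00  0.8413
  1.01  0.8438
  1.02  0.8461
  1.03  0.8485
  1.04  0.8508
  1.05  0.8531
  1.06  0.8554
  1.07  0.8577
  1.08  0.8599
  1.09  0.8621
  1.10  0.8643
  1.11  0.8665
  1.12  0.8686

σ√T = 0.27 × 0.5000 = 0.1350
d₁ = [ln(400/350) + (0.006 + ½·0.27²)·0.25] / (σ√T) = (0.1335 + 0.0106) / 0.1350 = 1.0677 ⇒ 1.07
d₂ = 1.0677 − 0.1350 = 0.9327 ⇒ 0.93
e^(−rT) = e^(−0.006·0.25) = 0.9985
N(d₁) = N(1.07) = 0.8577;  N(d₂) = N(0.93) = 0.8238
C = 400·0.8577 − 350·0.9985·0.8238 = 343.0800 − 287.8975 = 55.1825

$55.18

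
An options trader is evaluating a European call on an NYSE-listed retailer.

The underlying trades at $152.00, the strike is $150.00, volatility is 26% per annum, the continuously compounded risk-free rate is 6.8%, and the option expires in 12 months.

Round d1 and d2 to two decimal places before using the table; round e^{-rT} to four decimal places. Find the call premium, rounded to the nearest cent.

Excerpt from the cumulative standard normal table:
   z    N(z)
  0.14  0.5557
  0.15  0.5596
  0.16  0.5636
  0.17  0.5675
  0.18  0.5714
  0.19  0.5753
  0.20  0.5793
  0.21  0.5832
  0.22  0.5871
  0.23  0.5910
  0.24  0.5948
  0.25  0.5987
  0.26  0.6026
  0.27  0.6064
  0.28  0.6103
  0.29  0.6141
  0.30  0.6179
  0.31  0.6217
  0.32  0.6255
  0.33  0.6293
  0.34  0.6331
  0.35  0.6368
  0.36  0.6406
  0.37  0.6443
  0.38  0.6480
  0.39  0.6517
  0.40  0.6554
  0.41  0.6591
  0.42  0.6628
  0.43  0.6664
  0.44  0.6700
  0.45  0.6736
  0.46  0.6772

$21.76

σ√T = 0.26·√1 = 0.2600
d₁ = [ln(152/150) + (0.068 + 0.26²/2)·1] / 0.2600 = [0.0132 + 0.1018] / 0.2600 = 0.4425 → 0.44
d₂ = d₁ − σ√T = 0.4425 − 0.2600 = 0.1825 → 0.18
exp(−rT) = exp(−0.068·1) = 0.9343
C = 152·N(0.44) − 150·0.9343·N(0.18) = 152·0.6700 − 150·0.9343·0.5714 = 101.8400 − 80.0789 = 21.7611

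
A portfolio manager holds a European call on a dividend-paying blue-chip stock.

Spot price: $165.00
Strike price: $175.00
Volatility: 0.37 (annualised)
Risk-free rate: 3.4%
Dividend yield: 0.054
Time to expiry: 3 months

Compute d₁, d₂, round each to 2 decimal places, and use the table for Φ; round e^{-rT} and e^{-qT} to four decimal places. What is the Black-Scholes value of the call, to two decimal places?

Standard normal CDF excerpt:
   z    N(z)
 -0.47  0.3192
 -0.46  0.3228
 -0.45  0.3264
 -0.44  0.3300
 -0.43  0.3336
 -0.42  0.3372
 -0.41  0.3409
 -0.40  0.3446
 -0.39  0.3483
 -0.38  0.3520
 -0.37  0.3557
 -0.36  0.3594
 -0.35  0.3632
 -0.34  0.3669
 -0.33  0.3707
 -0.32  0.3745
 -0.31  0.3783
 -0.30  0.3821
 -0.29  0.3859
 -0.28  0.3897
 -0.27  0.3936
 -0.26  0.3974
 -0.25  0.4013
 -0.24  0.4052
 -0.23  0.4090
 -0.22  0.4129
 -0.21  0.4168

$8.07

σ√T = 0.37·√0.25 = 0.1850
ln(S/K) + (r − q + σ²/2)T = ln(165/175) + (0.034 − 0.054 + 0.37²/2)·0.25 = -0.0588 + 0.0121 = -0.0467
d₁ = -0.0467 / 0.1850 = -0.2526 → -0.25
d₂ = d₁ − σ√T = -0.2526 − 0.1850 = -0.4376 → -0.44
exp(−qT) = exp(−0.054·0.25) = 0.9866;  exp(−rT) = exp(−0.034·0.25) = 0.9915
N(d₁) = N(-0.25) = 0.4013;  N(d₂) = N(-0.44) = 0.3300
C = 165·0.9866·0.4013 − 175·0.9915·0.3300 = 65.3272 − 57.2591 = 8.0681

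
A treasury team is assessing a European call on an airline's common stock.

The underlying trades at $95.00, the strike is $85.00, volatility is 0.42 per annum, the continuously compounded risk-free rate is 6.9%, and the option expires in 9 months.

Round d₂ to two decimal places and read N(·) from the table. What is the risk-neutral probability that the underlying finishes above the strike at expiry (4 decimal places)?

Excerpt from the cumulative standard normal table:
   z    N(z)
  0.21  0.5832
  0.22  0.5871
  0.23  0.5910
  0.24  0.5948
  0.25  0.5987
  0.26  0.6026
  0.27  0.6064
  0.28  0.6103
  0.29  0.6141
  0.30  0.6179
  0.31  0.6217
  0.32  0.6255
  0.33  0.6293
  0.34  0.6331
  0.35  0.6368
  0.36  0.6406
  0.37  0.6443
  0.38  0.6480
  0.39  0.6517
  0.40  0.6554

0.6064

σ√T = 0.42·√0.75 = 0.3637
d₁ = [ln(95/85) + (0.069 + 0.42²/2)·0.75] / 0.3637 = [0.1112 + 0.1179] / 0.3637 = 0.6299 ≈ 0.63
d₂ = d₁ − σ√T = 0.6299 − 0.3637 = 0.2662 ≈ 0.27
Risk-neutral Pr[S_T > K] = N(d₂) = N(0.27) = 0.6064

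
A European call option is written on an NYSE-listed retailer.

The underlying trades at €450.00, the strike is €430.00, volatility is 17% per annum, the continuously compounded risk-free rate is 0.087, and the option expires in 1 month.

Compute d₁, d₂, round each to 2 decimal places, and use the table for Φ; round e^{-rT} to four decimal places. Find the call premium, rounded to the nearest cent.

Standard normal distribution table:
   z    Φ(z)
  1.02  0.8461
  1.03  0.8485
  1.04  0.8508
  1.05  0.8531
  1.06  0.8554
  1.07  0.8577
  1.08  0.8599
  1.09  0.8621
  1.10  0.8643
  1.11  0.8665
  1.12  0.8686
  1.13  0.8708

T = 0.08333;  σ√T = 0.0491
d₁ = [ln(450/430) + (0.087 + 0.17²/2)·0.08333] / 0.0491 = [0.0455 + 0.0085] / 0.0491 = 1.0987 ≈ 1.10
d₂ = d₁ − σ√T = 1.0987 − 0.0491 = 1.0496 ≈ 1.05
exp(−rT) = exp(−0.087·0.08333) = 0.9928
N(d₁) = N(1.10) = 0.8643;  N(d₂) = N(1.05) = 0.8531
C = 450·0.8643 − 430·0.9928·0.8531 = 388.9350 − 364.1918 = 24.7432

€24.74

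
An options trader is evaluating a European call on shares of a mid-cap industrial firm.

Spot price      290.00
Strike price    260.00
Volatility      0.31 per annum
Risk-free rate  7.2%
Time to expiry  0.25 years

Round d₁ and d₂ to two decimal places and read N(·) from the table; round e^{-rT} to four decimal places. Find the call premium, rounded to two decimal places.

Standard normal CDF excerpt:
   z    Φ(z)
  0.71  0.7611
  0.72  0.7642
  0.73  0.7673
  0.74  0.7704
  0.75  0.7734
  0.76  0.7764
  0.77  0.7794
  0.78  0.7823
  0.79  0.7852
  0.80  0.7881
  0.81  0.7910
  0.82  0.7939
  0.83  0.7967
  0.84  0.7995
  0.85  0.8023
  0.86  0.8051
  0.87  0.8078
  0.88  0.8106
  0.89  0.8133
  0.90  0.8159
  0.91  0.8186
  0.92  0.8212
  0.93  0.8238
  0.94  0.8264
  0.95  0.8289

σ√T = 0.31·√0.25 = 0.1550
d₁ = [ln(290/260) + (0.072 + 0.31²/2)·0.25] / 0.1550 = [0.1092 + 0.0300] / 0.1550 = 0.8981 ⇒ 0.90
d₂ = d₁ − σ√T = 0.8981 − 0.1550 = 0.7431 ⇒ 0.74
e^(−rT) = e^(−0.072·0.25) = 0.9822
N(d₁) = N(0.90) = 0.8159;  N(d₂) = N(0.74) = 0.7704
C = 290·0.8159 − 260·0.9822·0.7704 = 236.6110 − 196.7386 = 39.8724

39.87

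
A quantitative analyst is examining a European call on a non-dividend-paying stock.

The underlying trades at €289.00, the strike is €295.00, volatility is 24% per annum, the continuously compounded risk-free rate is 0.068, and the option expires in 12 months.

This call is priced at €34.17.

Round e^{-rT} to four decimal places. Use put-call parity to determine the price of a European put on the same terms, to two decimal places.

exp(−rT) = exp(−0.068·1) = 0.9343
Put-call parity: C − P = S − K·e^(−rT) = 289 − 295·0.9343 = 289 − 275.6185 = 13.3815
P = C − (C − P) = 34.17 − (13.3815) = 20.7885

€20.79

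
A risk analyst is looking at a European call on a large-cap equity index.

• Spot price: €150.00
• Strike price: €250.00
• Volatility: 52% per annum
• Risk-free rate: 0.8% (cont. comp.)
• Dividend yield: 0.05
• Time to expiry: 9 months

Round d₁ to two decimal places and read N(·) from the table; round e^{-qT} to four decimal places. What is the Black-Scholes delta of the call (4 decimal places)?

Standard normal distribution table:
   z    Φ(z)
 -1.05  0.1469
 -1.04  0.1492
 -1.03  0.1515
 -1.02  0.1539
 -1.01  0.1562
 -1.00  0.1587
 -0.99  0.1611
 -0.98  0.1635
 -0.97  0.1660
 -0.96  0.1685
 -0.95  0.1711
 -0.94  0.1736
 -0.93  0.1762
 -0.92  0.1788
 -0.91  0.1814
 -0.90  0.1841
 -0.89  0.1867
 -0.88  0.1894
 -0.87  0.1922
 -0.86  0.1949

0.1575

T = 0.75;  σ√T = 0.4503
d₁ = [ln(150/250) + (0.008 − 0.05 + 0.52²/2)·0.75] / 0.4503 = [-0.5108 + 0.0699] / 0.4503 = -0.9791 which rounds to -0.98
N(d₁) = N(-0.98) = 0.1635
Δ_call = e^(−qT)·N(d₁) = 0.9632·0.1635 = 0.1575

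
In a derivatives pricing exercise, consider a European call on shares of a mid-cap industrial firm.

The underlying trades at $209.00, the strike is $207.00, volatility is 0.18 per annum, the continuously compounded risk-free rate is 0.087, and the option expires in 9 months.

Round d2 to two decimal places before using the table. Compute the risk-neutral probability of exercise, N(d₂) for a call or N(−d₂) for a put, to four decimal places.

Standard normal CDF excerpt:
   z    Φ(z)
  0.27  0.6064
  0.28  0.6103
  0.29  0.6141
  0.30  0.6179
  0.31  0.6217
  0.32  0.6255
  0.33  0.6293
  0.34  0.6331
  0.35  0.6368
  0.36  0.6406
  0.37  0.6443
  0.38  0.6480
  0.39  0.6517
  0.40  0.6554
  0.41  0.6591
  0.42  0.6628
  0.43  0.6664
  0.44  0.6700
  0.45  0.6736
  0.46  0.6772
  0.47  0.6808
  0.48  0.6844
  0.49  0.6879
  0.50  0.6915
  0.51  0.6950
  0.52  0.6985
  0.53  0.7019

0.6554

σ√T = 0.18·√0.75 = 0.1559
d₁ = [ln(209/207) + (0.087 + ½·0.18²)·0.75] / (σ√T) = (0.0096 + 0.0774) / 0.1559 = 0.5582 → 0.56
d₂ = 0.5582 − 0.1559 = 0.4023 → 0.40
Pr(exercise) under Q = N(d₂) = 0.6554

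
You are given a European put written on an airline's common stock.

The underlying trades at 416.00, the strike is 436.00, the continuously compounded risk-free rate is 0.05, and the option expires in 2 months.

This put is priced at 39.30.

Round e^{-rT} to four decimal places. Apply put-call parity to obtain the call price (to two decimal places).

exp(−rT) = exp(−0.05·0.1667) = 0.9917
Put-call parity: C − P = S − K·e^(−rT) = 416 − 436·0.9917 = 416 − 432.3812 = -16.3812
C = P + (C − P) = 39.30 + (-16.3812) = 22.9188

22.92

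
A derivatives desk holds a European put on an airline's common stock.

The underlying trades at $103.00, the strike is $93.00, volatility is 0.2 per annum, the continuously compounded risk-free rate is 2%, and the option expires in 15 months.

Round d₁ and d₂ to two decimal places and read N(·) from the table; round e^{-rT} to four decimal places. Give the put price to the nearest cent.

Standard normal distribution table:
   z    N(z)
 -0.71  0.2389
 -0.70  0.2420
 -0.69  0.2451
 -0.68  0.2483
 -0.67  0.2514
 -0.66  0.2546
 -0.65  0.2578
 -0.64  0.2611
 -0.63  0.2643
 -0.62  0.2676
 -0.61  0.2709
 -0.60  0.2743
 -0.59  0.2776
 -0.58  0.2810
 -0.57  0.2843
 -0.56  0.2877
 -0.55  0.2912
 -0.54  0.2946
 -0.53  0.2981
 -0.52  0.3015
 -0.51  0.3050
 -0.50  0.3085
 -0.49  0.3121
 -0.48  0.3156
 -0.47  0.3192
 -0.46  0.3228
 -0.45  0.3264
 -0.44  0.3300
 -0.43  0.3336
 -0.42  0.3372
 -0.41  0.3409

T = 1.25;  σ√T = 0.2236
ln(S/K) + (r + σ²/2)T = ln(103/93) + (0.02 + 0.2²/2)·1.25 = 0.1021 + 0.0500 = 0.1521
d₁ = 0.1521 / 0.2236 = 0.6803 ≈ 0.68
d₂ = d₁ − σ√T = 0.6803 − 0.2236 = 0.4567 ≈ 0.46
e^(−rT) = e^(−0.02·1.25) = 0.9753
P = 93·0.9753·N(-0.46) − 103·N(-0.68) = 93·0.9753·0.3228 − 103·0.2483 = 29.2789 − 25.5749 = 3.7040

$3.70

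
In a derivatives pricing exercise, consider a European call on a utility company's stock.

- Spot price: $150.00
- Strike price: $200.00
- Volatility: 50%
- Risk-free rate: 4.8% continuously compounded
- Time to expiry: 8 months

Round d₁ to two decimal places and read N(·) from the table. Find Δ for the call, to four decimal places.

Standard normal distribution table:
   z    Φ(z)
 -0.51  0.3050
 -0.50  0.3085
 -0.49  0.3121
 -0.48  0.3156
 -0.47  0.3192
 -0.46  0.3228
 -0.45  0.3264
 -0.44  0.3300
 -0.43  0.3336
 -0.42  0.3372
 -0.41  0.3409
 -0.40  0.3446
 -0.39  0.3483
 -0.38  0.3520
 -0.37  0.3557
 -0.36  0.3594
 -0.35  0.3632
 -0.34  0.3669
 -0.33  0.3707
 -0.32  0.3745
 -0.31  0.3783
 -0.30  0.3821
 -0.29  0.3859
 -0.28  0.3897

σ√T = 0.5 × 0.8165 = 0.4082
ln(S/K) + (r + σ²/2)T = ln(150/200) + (0.048 + 0.5²/2)·0.6667 = -0.2877 + 0.1153 = -0.1723
d₁ = -0.1723 / 0.4082 = -0.4222 which rounds to -0.42
N(d₁) = N(-0.42) = 0.3372
Δ_call = N(d₁) = 0.3372

0.3372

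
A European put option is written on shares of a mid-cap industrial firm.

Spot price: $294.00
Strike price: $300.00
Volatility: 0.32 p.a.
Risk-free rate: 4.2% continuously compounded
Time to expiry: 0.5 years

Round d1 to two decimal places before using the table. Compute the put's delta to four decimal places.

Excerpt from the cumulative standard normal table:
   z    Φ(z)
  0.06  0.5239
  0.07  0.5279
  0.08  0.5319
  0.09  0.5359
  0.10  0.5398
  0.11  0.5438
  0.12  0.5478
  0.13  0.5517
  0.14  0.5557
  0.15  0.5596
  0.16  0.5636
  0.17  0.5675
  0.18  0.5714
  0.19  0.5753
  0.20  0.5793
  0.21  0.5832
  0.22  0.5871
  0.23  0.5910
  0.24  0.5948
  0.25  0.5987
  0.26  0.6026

-0.4522

T = 0.5;  σ√T = 0.2263
d₁ = [ln(294/300) + (0.042 + 0.32²/2)·0.5] / 0.2263 = [-0.0202 + 0.0466] / 0.2263 = 0.1167 ⇒ 0.12
N(d₁) = N(0.12) = 0.5478
Δ_put = N(d₁) − 1 = 0.5478 − 1 = -0.4522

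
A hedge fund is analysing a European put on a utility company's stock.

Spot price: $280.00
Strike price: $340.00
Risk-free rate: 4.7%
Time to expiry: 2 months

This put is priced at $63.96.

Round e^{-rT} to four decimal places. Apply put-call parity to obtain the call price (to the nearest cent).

$6.61

e^(−rT) = e^(−0.047·0.1667) = 0.9922
Put-call parity: C − P = S − K·e^(−rT) = 280 − 340·0.9922 = 280 − 337.3480 = -57.3480
C = P + (C − P) = 63.96 + (-57.3480) = 6.6120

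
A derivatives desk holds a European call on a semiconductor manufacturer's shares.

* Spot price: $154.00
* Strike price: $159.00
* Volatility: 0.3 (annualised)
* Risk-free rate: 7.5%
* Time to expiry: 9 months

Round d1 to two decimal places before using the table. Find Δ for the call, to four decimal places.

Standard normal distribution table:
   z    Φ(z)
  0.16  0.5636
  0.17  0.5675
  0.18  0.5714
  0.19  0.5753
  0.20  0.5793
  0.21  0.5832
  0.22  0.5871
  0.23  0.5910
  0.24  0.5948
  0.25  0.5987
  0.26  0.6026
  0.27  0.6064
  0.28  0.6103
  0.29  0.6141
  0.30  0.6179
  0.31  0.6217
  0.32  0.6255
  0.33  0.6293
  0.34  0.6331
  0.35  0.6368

σ√T = 0.3·√0.75 = 0.2598
d₁ = [ln(154/159) + (0.075 + ½·0.3²)·0.75] / (σ√T) = (-0.0320 + 0.0900) / 0.2598 = 0.2234 → 0.22
N(d₁) = N(0.22) = 0.5871
Δ_call = N(d₁) = 0.5871

0.5871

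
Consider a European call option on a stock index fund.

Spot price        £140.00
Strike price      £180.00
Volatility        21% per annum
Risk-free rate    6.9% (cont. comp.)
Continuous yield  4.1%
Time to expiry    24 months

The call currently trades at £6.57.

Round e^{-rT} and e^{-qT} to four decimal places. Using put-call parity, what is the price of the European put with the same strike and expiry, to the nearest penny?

e^(−qT) = e^(−0.041·2) = 0.9213;  e^(−rT) = e^(−0.069·2) = 0.8711
Put-call parity: C − P = S·e^(−qT) − K·e^(−rT) = 140·0.9213 − 180·0.8711 = 128.9820 − 156.7980 = -27.8160
P = C − (C − P) = 6.57 − (-27.8160) = 34.3860

£34.39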